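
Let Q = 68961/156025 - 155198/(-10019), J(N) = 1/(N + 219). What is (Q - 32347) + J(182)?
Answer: -20266696003566541/626849004475 ≈ -32331.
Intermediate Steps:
J(N) = 1/(219 + N)
Q = 24905688209/1563214475 (Q = 68961*(1/156025) - 155198*(-1/10019) = 68961/156025 + 155198/10019 = 24905688209/1563214475 ≈ 15.932)
(Q - 32347) + J(182) = (24905688209/1563214475 - 32347) + 1/(219 + 182) = -50540392934616/1563214475 + 1/401 = -20266696003566541/626849004475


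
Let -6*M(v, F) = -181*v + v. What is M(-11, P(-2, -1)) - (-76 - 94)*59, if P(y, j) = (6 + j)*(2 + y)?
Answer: 9700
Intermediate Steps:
P(y, j) = (2 + y)*(6 + j)
M(v, F) = 30*v (M(v, F) = -(-181*v + v)/6 = -(-30)*v = 30*v)
M(-11, P(-2, -1)) - (-76 - 94)*59 = 30*(-11) - (-76 - 94)*59 = -330 - (-170)*59 = -330 - 1*(-10030) = -330 + 10030 = 9700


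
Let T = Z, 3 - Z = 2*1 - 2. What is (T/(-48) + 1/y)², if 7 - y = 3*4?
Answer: 441/6400 ≈ 0.068906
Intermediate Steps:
Z = 3 (Z = 3 - (2*1 - 2) = 3 - (2 - 2) = 3 - 1*0 = 3 + 0 = 3)
T = 3
y = -5 (y = 7 - 3*4 = 7 - 1*12 = 7 - 12 = -5)
(T/(-48) + 1/y)² = (3/(-48) + 1/(-5))² = (3*(-1/48) - ⅕)² = (-1/16 - ⅕)² = (-21/80)² = 441/6400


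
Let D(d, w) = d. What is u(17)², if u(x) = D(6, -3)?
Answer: 36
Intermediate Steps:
u(x) = 6
u(17)² = 6² = 36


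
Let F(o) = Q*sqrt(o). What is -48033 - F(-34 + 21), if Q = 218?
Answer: -48033 - 218*I*sqrt(13) ≈ -48033.0 - 786.01*I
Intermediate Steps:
F(o) = 218*sqrt(o)
-48033 - F(-34 + 21) = -48033 - 218*sqrt(-34 + 21) = -48033 - 218*sqrt(-13) = -48033 - 218*I*sqrt(13)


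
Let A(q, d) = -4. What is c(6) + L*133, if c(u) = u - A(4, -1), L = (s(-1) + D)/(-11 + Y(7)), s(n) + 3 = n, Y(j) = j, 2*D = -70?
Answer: 5227/4 ≈ 1306.8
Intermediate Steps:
D = -35 (D = (1/2)*(-70) = -35)
s(n) = -3 + n
L = 39/4 (L = ((-3 - 1) - 35)/(-11 + 7) = (-4 - 35)/(-4) = -39*(-1/4) = 39/4 ≈ 9.7500)
c(u) = 4 + u (c(u) = u - 1*(-4) = u + 4 = 4 + u)
c(6) + L*133 = (4 + 6) + (39/4)*133 = 10 + 5187/4 = 5227/4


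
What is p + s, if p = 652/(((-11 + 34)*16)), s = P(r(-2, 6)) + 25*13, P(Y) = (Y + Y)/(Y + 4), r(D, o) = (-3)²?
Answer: 392475/1196 ≈ 328.16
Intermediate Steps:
r(D, o) = 9
P(Y) = 2*Y/(4 + Y) (P(Y) = (2*Y)/(4 + Y) = 2*Y/(4 + Y))
s = 4243/13 (s = 2*9/(4 + 9) + 25*13 = 2*9/13 + 325 = 2*9*(1/13) + 325 = 18/13 + 325 = 4243/13 ≈ 326.38)
p = 163/92 (p = 652/((23*16)) = 652/368 = 652*(1/368) = 163/92 ≈ 1.7717)
p + s = 163/92 + 4243/13 = 392475/1196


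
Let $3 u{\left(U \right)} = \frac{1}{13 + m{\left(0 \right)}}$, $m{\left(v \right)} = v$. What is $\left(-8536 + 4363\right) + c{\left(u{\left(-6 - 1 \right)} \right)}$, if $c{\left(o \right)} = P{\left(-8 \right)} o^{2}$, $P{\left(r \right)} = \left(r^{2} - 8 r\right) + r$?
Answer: $- \frac{2115671}{507} \approx -4172.9$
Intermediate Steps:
$P{\left(r \right)} = r^{2} - 7 r$
$u{\left(U \right)} = \frac{1}{39}$ ($u{\left(U \right)} = \frac{1}{3 \left(13 + 0\right)} = \frac{1}{3 \cdot 13} = \frac{1}{3} \cdot \frac{1}{13} = \frac{1}{39}$)
$c{\left(o \right)} = 120 o^{2}$ ($c{\left(o \right)} = - 8 \left(-7 - 8\right) o^{2} = \left(-8\right) \left(-15\right) o^{2} = 120 o^{2}$)
$\left(-8536 + 4363\right) + c{\left(u{\left(-6 - 1 \right)} \right)} = \left(-8536 + 4363\right) + \frac{120}{1521} = -4173 + 120 \cdot \frac{1}{1521} = -4173 + \frac{40}{507} = - \frac{2115671}{507}$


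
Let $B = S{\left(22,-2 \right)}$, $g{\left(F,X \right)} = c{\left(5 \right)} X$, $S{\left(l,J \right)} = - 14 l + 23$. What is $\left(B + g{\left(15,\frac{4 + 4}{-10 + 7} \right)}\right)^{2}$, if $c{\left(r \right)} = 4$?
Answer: $\frac{786769}{9} \approx 87419.0$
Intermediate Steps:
$S{\left(l,J \right)} = 23 - 14 l$
$g{\left(F,X \right)} = 4 X$
$B = -285$ ($B = 23 - 308 = -285$)
$\left(B + g{\left(15,\frac{4 + 4}{-10 + 7} \right)}\right)^{2} = \left(-285 + 4 \frac{4 + 4}{-10 + 7}\right)^{2} = \left(-285 + 4 \frac{8}{-3}\right)^{2} = \left(-285 + 4 \cdot 8 \left(- \frac{1}{3}\right)\right)^{2} = \left(-285 + 4 \left(- \frac{8}{3}\right)\right)^{2} = \left(-285 - \frac{32}{3}\right)^{2} = \left(- \frac{887}{3}\right)^{2} = \frac{786769}{9}$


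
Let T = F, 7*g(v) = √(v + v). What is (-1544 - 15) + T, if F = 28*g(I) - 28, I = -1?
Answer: -1587 + 4*I*√2 ≈ -1587.0 + 5.6569*I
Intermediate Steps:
g(v) = √2*√v/7 (g(v) = √(v + v)/7 = √(2*v)/7 = (√2*√v)/7 = √2*√v/7)
F = -28 + 4*I*√2 (F = 28*(√2*√(-1)/7) - 28 = 28*(√2*I/7) - 28 = 28*(I*√2/7) - 28 = 4*I*√2 - 28 = -28 + 4*I*√2 ≈ -28.0 + 5.6569*I)
T = -28 + 4*I*√2 ≈ -28.0 + 5.6569*I
(-1544 - 15) + T = (-1544 - 15) + (-28 + 4*I*√2) = -1559 + (-28 + 4*I*√2) = -1587 + 4*I*√2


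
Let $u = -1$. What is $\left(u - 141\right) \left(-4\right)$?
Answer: $568$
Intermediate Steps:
$\left(u - 141\right) \left(-4\right) = \left(-1 - 141\right) \left(-4\right) = \left(-142\right) \left(-4\right) = 568$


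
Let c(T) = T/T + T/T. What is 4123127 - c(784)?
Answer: 4123125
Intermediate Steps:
c(T) = 2 (c(T) = 1 + 1 = 2)
4123127 - c(784) = 4123127 - 1*2 = 4123127 - 2 = 4123125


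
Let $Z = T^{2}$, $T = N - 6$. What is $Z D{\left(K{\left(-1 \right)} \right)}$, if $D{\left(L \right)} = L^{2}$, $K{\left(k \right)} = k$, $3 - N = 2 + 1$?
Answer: $36$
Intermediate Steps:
$N = 0$ ($N = 3 - \left(2 + 1\right) = 3 - 3 = 0$)
$T = -6$ ($T = 0 - 6 = -6$)
$Z = 36$ ($Z = \left(-6\right)^{2} = 36$)
$Z D{\left(K{\left(-1 \right)} \right)} = 36 \left(-1\right)^{2} = 36 \cdot 1 = 36$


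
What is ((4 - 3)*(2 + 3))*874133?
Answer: 4370665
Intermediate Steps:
((4 - 3)*(2 + 3))*874133 = (1*5)*874133 = 5*874133 = 4370665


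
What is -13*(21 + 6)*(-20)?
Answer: 7020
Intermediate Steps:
-13*(21 + 6)*(-20) = -351*(-20) = -13*(-540) = 7020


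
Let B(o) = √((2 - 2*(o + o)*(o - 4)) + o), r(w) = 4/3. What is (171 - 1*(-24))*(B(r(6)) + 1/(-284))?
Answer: -195/284 + 65*√158 ≈ 816.35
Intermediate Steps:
r(w) = 4/3 (r(w) = 4*(⅓) = 4/3)
B(o) = √(2 + o - 4*o*(-4 + o)) (B(o) = √((2 - 2*2*o*(-4 + o)) + o) = √((2 - 4*o*(-4 + o)) + o) = √(2 + o - 4*o*(-4 + o)))
(171 - 1*(-24))*(B(r(6)) + 1/(-284)) = (171 - 1*(-24))*(√(2 - 4*(4/3)² + 17*(4/3)) + 1/(-284)) = (171 + 24)*(√(2 - 4*16/9 + 68/3) - 1/284) = 195*(√(2 - 64/9 + 68/3) - 1/284) = 195*(√(158/9) - 1/284) = 195*(√158/3 - 1/284) = 195*(-1/284 + √158/3) = -195/284 + 65*√158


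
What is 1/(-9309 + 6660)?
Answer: -1/2649 ≈ -0.00037750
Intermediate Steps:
1/(-9309 + 6660) = 1/(-2649) = -1/2649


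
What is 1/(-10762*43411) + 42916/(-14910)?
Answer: -10024945474811/3482895351810 ≈ -2.8783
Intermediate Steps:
1/(-10762*43411) + 42916/(-14910) = -1/10762*1/43411 + 42916*(-1/14910) = -1/467189182 - 21458/7455 = -10024945474811/3482895351810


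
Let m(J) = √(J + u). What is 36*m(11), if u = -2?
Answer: 108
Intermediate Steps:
m(J) = √(-2 + J) (m(J) = √(J - 2) = √(-2 + J))
36*m(11) = 36*√(-2 + 11) = 36*√9 = 36*3 = 108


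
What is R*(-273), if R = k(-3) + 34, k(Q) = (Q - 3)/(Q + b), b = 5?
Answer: -8463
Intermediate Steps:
k(Q) = (-3 + Q)/(5 + Q) (k(Q) = (Q - 3)/(Q + 5) = (-3 + Q)/(5 + Q))
R = 31 (R = (-3 - 3)/(5 - 3) + 34 = -6/2 + 34 = (½)*(-6) + 34 = -3 + 34 = 31)
R*(-273) = 31*(-273) = -8463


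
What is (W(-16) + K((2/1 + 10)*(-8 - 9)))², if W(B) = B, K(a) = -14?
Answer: 900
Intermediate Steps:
(W(-16) + K((2/1 + 10)*(-8 - 9)))² = (-16 - 14)² = (-30)² = 900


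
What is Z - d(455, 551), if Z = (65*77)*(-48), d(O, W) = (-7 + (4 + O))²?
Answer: -444544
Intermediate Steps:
d(O, W) = (-3 + O)²
Z = -240240 (Z = 5005*(-48) = -240240)
Z - d(455, 551) = -240240 - (-3 + 455)² = -240240 - 1*452² = -240240 - 1*204304 = -240240 - 204304 = -444544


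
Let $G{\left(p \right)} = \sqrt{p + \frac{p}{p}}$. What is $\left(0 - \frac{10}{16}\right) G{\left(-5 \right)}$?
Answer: $- \frac{5 i}{4} \approx - 1.25 i$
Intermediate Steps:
$G{\left(p \right)} = \sqrt{1 + p}$ ($G{\left(p \right)} = \sqrt{p + 1} = \sqrt{1 + p}$)
$\left(0 - \frac{10}{16}\right) G{\left(-5 \right)} = \left(0 - \frac{10}{16}\right) \sqrt{1 - 5} = \left(0 - \frac{5}{8}\right) \sqrt{-4} = \left(0 - \frac{5}{8}\right) 2 i = - \frac{5 \cdot 2 i}{8} = - \frac{5 i}{4}$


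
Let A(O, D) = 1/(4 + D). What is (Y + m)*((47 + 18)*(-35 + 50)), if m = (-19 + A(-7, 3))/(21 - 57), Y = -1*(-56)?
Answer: 385775/7 ≈ 55111.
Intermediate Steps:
Y = 56
m = 11/21 (m = (-19 + 1/(4 + 3))/(21 - 57) = (-19 + 1/7)/(-36) = (-19 + 1/7)*(-1/36) = -132/7*(-1/36) = 11/21 ≈ 0.52381)
(Y + m)*((47 + 18)*(-35 + 50)) = (56 + 11/21)*((47 + 18)*(-35 + 50)) = 1187*(65*15)/21 = (1187/21)*975 = 385775/7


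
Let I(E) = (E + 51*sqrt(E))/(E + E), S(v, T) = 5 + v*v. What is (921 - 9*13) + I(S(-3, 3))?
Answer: 1609/2 + 51*sqrt(14)/28 ≈ 811.32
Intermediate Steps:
S(v, T) = 5 + v**2
I(E) = (E + 51*sqrt(E))/(2*E) (I(E) = (E + 51*sqrt(E))/((2*E)) = (E + 51*sqrt(E))*(1/(2*E)) = (E + 51*sqrt(E))/(2*E))
(921 - 9*13) + I(S(-3, 3)) = (921 - 9*13) + (1/2 + 51/(2*sqrt(5 + (-3)**2))) = (921 - 117) + (1/2 + 51/(2*sqrt(5 + 9))) = 804 + (1/2 + 51/(2*sqrt(14))) = 804 + (1/2 + 51*(sqrt(14)/14)/2) = 804 + (1/2 + 51*sqrt(14)/28) = 1609/2 + 51*sqrt(14)/28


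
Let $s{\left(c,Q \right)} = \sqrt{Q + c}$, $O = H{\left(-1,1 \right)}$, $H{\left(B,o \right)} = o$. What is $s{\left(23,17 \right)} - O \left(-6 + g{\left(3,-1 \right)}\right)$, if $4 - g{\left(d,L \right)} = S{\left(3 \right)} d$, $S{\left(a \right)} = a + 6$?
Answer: $29 + 2 \sqrt{10} \approx 35.325$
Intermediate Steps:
$S{\left(a \right)} = 6 + a$
$g{\left(d,L \right)} = 4 - 9 d$ ($g{\left(d,L \right)} = 4 - \left(6 + 3\right) d = 4 - 9 d$)
$O = 1$
$s{\left(23,17 \right)} - O \left(-6 + g{\left(3,-1 \right)}\right) = \sqrt{17 + 23} - 1 \left(-6 + \left(4 - 27\right)\right) = \sqrt{40} - 1 \left(-6 + \left(4 - 27\right)\right) = 2 \sqrt{10} - 1 \left(-6 - 23\right) = 2 \sqrt{10} - 1 \left(-29\right) = 2 \sqrt{10} - -29 = 2 \sqrt{10} + 29 = 29 + 2 \sqrt{10}$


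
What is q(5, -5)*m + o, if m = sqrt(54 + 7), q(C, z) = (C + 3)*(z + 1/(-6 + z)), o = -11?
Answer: -11 - 448*sqrt(61)/11 ≈ -329.09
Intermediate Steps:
q(C, z) = (3 + C)*(z + 1/(-6 + z))
m = sqrt(61) ≈ 7.8102
q(5, -5)*m + o = ((3 + 5 - 18*(-5) + 3*(-5)**2 + 5*(-5)**2 - 6*5*(-5))/(-6 - 5))*sqrt(61) - 11 = ((3 + 5 + 90 + 3*25 + 5*25 + 150)/(-11))*sqrt(61) - 11 = (-(3 + 5 + 90 + 75 + 125 + 150)/11)*sqrt(61) - 11 = (-1/11*448)*sqrt(61) - 11 = -448*sqrt(61)/11 - 11 = -11 - 448*sqrt(61)/11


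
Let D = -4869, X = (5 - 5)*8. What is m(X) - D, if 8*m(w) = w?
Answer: 4869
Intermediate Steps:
X = 0 (X = 0*8 = 0)
m(w) = w/8
m(X) - D = (⅛)*0 - 1*(-4869) = 0 + 4869 = 4869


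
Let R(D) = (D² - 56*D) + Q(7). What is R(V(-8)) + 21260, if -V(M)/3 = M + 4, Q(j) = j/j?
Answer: 20733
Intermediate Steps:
Q(j) = 1
V(M) = -12 - 3*M (V(M) = -3*(M + 4) = -3*(4 + M) = -12 - 3*M)
R(D) = 1 + D² - 56*D (R(D) = (D² - 56*D) + 1 = 1 + D² - 56*D)
R(V(-8)) + 21260 = (1 + (-12 - 3*(-8))² - 56*(-12 - 3*(-8))) + 21260 = (1 + (-12 + 24)² - 56*(-12 + 24)) + 21260 = (1 + 12² - 56*12) + 21260 = (1 + 144 - 672) + 21260 = -527 + 21260 = 20733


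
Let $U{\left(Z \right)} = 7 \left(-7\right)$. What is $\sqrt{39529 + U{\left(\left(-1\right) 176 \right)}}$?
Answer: $2 \sqrt{9870} \approx 198.7$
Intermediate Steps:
$U{\left(Z \right)} = -49$
$\sqrt{39529 + U{\left(\left(-1\right) 176 \right)}} = \sqrt{39529 - 49} = \sqrt{39480} = 2 \sqrt{9870}$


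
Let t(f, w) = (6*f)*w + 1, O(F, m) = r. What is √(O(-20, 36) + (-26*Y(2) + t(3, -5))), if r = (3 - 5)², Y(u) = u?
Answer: I*√137 ≈ 11.705*I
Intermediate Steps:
r = 4 (r = (-2)² = 4)
O(F, m) = 4
t(f, w) = 1 + 6*f*w (t(f, w) = 6*f*w + 1 = 1 + 6*f*w)
√(O(-20, 36) + (-26*Y(2) + t(3, -5))) = √(4 + (-26*2 + (1 + 6*3*(-5)))) = √(4 + (-52 + (1 - 90))) = √(4 + (-52 - 89)) = √(4 - 141) = √(-137) = I*√137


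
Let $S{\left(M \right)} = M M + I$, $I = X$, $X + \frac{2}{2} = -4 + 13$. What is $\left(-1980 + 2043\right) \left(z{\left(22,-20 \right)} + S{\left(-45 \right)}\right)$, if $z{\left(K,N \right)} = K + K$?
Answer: $130851$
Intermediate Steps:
$X = 8$ ($X = -1 + \left(-4 + 13\right) = -1 + 9 = 8$)
$I = 8$
$z{\left(K,N \right)} = 2 K$
$S{\left(M \right)} = 8 + M^{2}$ ($S{\left(M \right)} = M M + 8 = M^{2} + 8 = 8 + M^{2}$)
$\left(-1980 + 2043\right) \left(z{\left(22,-20 \right)} + S{\left(-45 \right)}\right) = \left(-1980 + 2043\right) \left(2 \cdot 22 + \left(8 + \left(-45\right)^{2}\right)\right) = 63 \left(44 + \left(8 + 2025\right)\right) = 63 \left(44 + 2033\right) = 63 \cdot 2077 = 130851$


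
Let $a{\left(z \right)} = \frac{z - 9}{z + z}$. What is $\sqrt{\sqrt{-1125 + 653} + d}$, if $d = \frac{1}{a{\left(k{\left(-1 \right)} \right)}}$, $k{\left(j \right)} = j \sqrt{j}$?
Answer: $\frac{\sqrt{41} \sqrt{i \left(9 - i + 82 \sqrt{118}\right)}}{41} \approx 3.3143 + 3.3106 i$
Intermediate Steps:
$k{\left(j \right)} = j^{\frac{3}{2}}$
$a{\left(z \right)} = \frac{-9 + z}{2 z}$
$d = - \frac{i \left(-9 + i\right)}{41}$ ($d = \frac{1}{\frac{1}{2} \frac{1}{\left(-1\right)^{\frac{3}{2}}} \left(-9 + \left(-1\right)^{\frac{3}{2}}\right)} = \frac{1}{\frac{1}{2} \frac{1}{\left(-1\right) i} \left(-9 - i\right)} = \frac{1}{\frac{1}{2} i \left(-9 - i\right)} = - \frac{i \left(-9 + i\right)}{41} \approx 0.02439 + 0.21951 i$)
$\sqrt{\sqrt{-1125 + 653} + d} = \sqrt{\sqrt{-1125 + 653} + \frac{i \left(9 - i\right)}{41}} = \sqrt{\sqrt{-472} + \frac{i \left(9 - i\right)}{41}} = \sqrt{2 i \sqrt{118} + \frac{i \left(9 - i\right)}{41}}$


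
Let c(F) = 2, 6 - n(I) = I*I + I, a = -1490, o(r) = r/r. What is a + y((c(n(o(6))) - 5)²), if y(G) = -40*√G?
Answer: -1610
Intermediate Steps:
o(r) = 1
n(I) = 6 - I - I² (n(I) = 6 - (I*I + I) = 6 - (I² + I) = 6 - (I + I²) = 6 + (-I - I²) = 6 - I - I²)
a + y((c(n(o(6))) - 5)²) = -1490 - 40*√((2 - 5)²) = -1490 - 40*√((-3)²) = -1490 - 40*√9 = -1490 - 40*3 = -1490 - 120 = -1610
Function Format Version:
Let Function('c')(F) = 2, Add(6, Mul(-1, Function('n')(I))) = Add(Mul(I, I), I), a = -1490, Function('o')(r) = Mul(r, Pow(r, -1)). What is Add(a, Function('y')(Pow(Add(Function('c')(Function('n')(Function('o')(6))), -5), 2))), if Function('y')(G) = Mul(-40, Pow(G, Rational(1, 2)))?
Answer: -1610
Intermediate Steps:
Function('o')(r) = 1
Function('n')(I) = Add(6, Mul(-1, I), Mul(-1, Pow(I, 2))) (Function('n')(I) = Add(6, Mul(-1, Add(Mul(I, I), I))) = Add(6, Mul(-1, Add(Pow(I, 2), I))) = Add(6, Mul(-1, Add(I, Pow(I, 2)))) = Add(6, Add(Mul(-1, I), Mul(-1, Pow(I, 2)))) = Add(6, Mul(-1, I), Mul(-1, Pow(I, 2))))
Add(a, Function('y')(Pow(Add(Function('c')(Function('n')(Function('o')(6))), -5), 2))) = Add(-1490, Mul(-40, Pow(Pow(Add(2, -5), 2), Rational(1, 2)))) = Add(-1490, Mul(-40, Pow(Pow(-3, 2), Rational(1, 2)))) = Add(-1490, Mul(-40, Pow(9, Rational(1, 2)))) = Add(-1490, Mul(-40, 3)) = Add(-1490, -120) = -1610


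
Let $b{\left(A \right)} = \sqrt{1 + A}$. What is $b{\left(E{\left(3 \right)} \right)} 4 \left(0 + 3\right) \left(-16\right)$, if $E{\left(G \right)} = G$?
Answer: $-384$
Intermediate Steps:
$b{\left(E{\left(3 \right)} \right)} 4 \left(0 + 3\right) \left(-16\right) = \sqrt{1 + 3} \cdot 4 \left(0 + 3\right) \left(-16\right) = \sqrt{4} \cdot 4 \cdot 3 \left(-16\right) = 2 \cdot 12 \left(-16\right) = 24 \left(-16\right) = -384$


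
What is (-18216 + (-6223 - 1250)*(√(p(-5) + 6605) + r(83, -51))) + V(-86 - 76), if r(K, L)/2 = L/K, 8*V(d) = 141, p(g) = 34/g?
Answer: -5985753/664 - 7473*√164955/5 ≈ -6.1604e+5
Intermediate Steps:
V(d) = 141/8 (V(d) = (⅛)*141 = 141/8)
r(K, L) = 2*L/K (r(K, L) = 2*(L/K) = 2*L/K)
(-18216 + (-6223 - 1250)*(√(p(-5) + 6605) + r(83, -51))) + V(-86 - 76) = (-18216 + (-6223 - 1250)*(√(34/(-5) + 6605) + 2*(-51)/83)) + 141/8 = (-18216 - 7473*(√(34*(-⅕) + 6605) + 2*(-51)*(1/83))) + 141/8 = (-18216 - 7473*(√(-34/5 + 6605) - 102/83)) + 141/8 = (-18216 - 7473*(√(32991/5) - 102/83)) + 141/8 = (-18216 - 7473*(√164955/5 - 102/83)) + 141/8 = (-18216 - 7473*(-102/83 + √164955/5)) + 141/8 = (-18216 + (762246/83 - 7473*√164955/5)) + 141/8 = (-749682/83 - 7473*√164955/5) + 141/8 = -5985753/664 - 7473*√164955/5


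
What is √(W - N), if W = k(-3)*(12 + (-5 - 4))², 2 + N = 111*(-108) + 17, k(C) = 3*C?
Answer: 2*√2973 ≈ 109.05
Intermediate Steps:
N = -11973 (N = -2 + (111*(-108) + 17) = -2 + (-11988 + 17) = -2 - 11971 = -11973)
W = -81 (W = (3*(-3))*(12 + (-5 - 4))² = -9*(12 - 9)² = -9*3² = -9*9 = -81)
√(W - N) = √(-81 - 1*(-11973)) = √(-81 + 11973) = √11892 = 2*√2973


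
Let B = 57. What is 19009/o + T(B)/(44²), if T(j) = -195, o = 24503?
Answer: 32023339/47437808 ≈ 0.67506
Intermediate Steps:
19009/o + T(B)/(44²) = 19009/24503 - 195/(44²) = 19009*(1/24503) - 195/1936 = 19009/24503 - 195*1/1936 = 19009/24503 - 195/1936 = 32023339/47437808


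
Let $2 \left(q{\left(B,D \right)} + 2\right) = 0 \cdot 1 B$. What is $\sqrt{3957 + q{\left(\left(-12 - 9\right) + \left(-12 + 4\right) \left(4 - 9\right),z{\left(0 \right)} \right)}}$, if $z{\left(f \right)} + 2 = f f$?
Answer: $\sqrt{3955} \approx 62.889$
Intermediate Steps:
$z{\left(f \right)} = -2 + f^{2}$ ($z{\left(f \right)} = -2 + f f = -2 + f^{2}$)
$q{\left(B,D \right)} = -2$ ($q{\left(B,D \right)} = -2 + \frac{0 \cdot 1 B}{2} = -2 + \frac{0 B}{2} = -2 + \frac{1}{2} \cdot 0 = -2 + 0 = -2$)
$\sqrt{3957 + q{\left(\left(-12 - 9\right) + \left(-12 + 4\right) \left(4 - 9\right),z{\left(0 \right)} \right)}} = \sqrt{3957 - 2} = \sqrt{3955}$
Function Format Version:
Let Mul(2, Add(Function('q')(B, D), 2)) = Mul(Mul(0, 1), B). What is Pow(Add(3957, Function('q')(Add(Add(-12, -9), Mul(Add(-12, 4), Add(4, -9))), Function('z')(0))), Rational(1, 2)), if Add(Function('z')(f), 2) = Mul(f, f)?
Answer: Pow(3955, Rational(1, 2)) ≈ 62.889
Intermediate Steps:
Function('z')(f) = Add(-2, Pow(f, 2)) (Function('z')(f) = Add(-2, Mul(f, f)) = Add(-2, Pow(f, 2)))
Function('q')(B, D) = -2 (Function('q')(B, D) = Add(-2, Mul(Rational(1, 2), Mul(Mul(0, 1), B))) = Add(-2, Mul(Rational(1, 2), Mul(0, B))) = Add(-2, Mul(Rational(1, 2), 0)) = Add(-2, 0) = -2)
Pow(Add(3957, Function('q')(Add(Add(-12, -9), Mul(Add(-12, 4), Add(4, -9))), Function('z')(0))), Rational(1, 2)) = Pow(Add(3957, -2), Rational(1, 2)) = Pow(3955, Rational(1, 2))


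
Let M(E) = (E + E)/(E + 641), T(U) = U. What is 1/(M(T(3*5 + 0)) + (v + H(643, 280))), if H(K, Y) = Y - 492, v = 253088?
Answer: 328/82943343 ≈ 3.9545e-6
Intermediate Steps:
M(E) = 2*E/(641 + E) (M(E) = (2*E)/(641 + E) = 2*E/(641 + E))
H(K, Y) = -492 + Y
1/(M(T(3*5 + 0)) + (v + H(643, 280))) = 1/(2*(3*5 + 0)/(641 + (3*5 + 0)) + (253088 + (-492 + 280))) = 1/(2*(15 + 0)/(641 + (15 + 0)) + (253088 - 212)) = 1/(2*15/(641 + 15) + 252876) = 1/(2*15/656 + 252876) = 1/(2*15*(1/656) + 252876) = 1/(15/328 + 252876) = 1/(82943343/328) = 328/82943343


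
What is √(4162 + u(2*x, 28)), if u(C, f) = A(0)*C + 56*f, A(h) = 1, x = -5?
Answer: 2*√1430 ≈ 75.631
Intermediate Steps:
u(C, f) = C + 56*f (u(C, f) = 1*C + 56*f = C + 56*f)
√(4162 + u(2*x, 28)) = √(4162 + (2*(-5) + 56*28)) = √(4162 + (-10 + 1568)) = √(4162 + 1558) = √5720 = 2*√1430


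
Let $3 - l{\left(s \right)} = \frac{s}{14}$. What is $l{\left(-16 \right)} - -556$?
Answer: $\frac{3921}{7} \approx 560.14$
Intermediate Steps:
$l{\left(s \right)} = 3 - \frac{s}{14}$
$l{\left(-16 \right)} - -556 = \left(3 - - \frac{8}{7}\right) - -556 = \left(3 + \frac{8}{7}\right) + 556 = \frac{29}{7} + 556 = \frac{3921}{7}$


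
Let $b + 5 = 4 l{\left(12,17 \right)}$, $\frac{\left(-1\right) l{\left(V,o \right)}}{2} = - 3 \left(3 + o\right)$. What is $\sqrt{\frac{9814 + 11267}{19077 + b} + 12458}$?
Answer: $\frac{\sqrt{297679074134}}{4888} \approx 111.62$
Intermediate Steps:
$l{\left(V,o \right)} = 18 + 6 o$ ($l{\left(V,o \right)} = - 2 \left(- 3 \left(3 + o\right)\right) = - 2 \left(-9 - 3 o\right) = 18 + 6 o$)
$b = 475$ ($b = -5 + 4 \left(18 + 6 \cdot 17\right) = -5 + 4 \left(18 + 102\right) = -5 + 4 \cdot 120 = -5 + 480 = 475$)
$\sqrt{\frac{9814 + 11267}{19077 + b} + 12458} = \sqrt{\frac{9814 + 11267}{19077 + 475} + 12458} = \sqrt{\frac{21081}{19552} + 12458} = \sqrt{\frac{243599897}{19552}} = \frac{\sqrt{297679074134}}{4888}$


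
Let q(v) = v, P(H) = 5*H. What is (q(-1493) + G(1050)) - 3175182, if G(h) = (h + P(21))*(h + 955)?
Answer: -860900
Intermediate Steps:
G(h) = (105 + h)*(955 + h) (G(h) = (h + 5*21)*(h + 955) = (h + 105)*(955 + h) = (105 + h)*(955 + h))
(q(-1493) + G(1050)) - 3175182 = (-1493 + (100275 + 1050² + 1060*1050)) - 3175182 = (-1493 + (100275 + 1102500 + 1113000)) - 3175182 = (-1493 + 2315775) - 3175182 = 2314282 - 3175182 = -860900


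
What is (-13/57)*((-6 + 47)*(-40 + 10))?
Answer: 5330/19 ≈ 280.53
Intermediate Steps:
(-13/57)*((-6 + 47)*(-40 + 10)) = (-13*1/57)*(41*(-30)) = -13/57*(-1230) = 5330/19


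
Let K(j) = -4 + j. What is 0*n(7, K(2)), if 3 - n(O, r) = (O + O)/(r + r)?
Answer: 0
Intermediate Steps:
n(O, r) = 3 - O/r (n(O, r) = 3 - (O + O)/(r + r) = 3 - 2*O/(2*r) = 3 - 2*O*1/(2*r) = 3 - O/r)
0*n(7, K(2)) = 0*(3 - 1*7/(-4 + 2)) = 0*(3 - 1*7/(-2)) = 0*(3 - 1*7*(-½)) = 0*(3 + 7/2) = 0*(13/2) = 0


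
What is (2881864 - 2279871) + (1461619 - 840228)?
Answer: 1223384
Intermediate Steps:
(2881864 - 2279871) + (1461619 - 840228) = 601993 + 621391 = 1223384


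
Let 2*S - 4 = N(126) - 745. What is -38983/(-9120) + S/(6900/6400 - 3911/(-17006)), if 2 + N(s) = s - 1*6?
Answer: -1518233769563/6492154080 ≈ -233.86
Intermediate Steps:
N(s) = -8 + s (N(s) = -2 + (s - 1*6) = -2 + (s - 6) = -2 + (-6 + s) = -8 + s)
S = -623/2 (S = 2 + ((-8 + 126) - 745)/2 = 2 + (118 - 745)/2 = 2 + (1/2)*(-627) = 2 - 627/2 = -623/2 ≈ -311.50)
-38983/(-9120) + S/(6900/6400 - 3911/(-17006)) = -38983/(-9120) - 623/(2*(6900/6400 - 3911/(-17006))) = -38983*(-1/9120) - 623/(2*(6900*(1/6400) - 3911*(-1/17006))) = 38983/9120 - 623/(2*(69/64 + 3911/17006)) = 38983/9120 - 623/(2*711859/544192) = 38983/9120 - 623/2*544192/711859 = 38983/9120 - 169515808/711859 = -1518233769563/6492154080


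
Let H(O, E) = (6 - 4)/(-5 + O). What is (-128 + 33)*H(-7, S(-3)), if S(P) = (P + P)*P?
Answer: 95/6 ≈ 15.833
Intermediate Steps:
S(P) = 2*P² (S(P) = (2*P)*P = 2*P²)
H(O, E) = 2/(-5 + O)
(-128 + 33)*H(-7, S(-3)) = (-128 + 33)*(2/(-5 - 7)) = -190/(-12) = -190*(-1)/12 = -95*(-⅙) = 95/6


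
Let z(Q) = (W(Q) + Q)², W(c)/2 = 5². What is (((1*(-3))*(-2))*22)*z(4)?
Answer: 384912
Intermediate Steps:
W(c) = 50 (W(c) = 2*5² = 2*25 = 50)
z(Q) = (50 + Q)²
(((1*(-3))*(-2))*22)*z(4) = (((1*(-3))*(-2))*22)*(50 + 4)² = (-3*(-2)*22)*54² = (6*22)*2916 = 132*2916 = 384912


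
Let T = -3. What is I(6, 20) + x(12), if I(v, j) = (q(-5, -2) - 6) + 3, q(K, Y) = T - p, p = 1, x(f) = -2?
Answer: -9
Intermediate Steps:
q(K, Y) = -4 (q(K, Y) = -3 - 1*1 = -3 - 1 = -4)
I(v, j) = -7 (I(v, j) = (-4 - 6) + 3 = -10 + 3 = -7)
I(6, 20) + x(12) = -7 - 2 = -9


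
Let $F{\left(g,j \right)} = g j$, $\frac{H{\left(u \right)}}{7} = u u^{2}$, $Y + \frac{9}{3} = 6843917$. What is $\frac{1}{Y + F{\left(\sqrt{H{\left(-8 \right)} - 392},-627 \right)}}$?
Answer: $\frac{2339}{16008449050} + \frac{3 i \sqrt{994}}{112059143350} \approx 1.4611 \cdot 10^{-7} + 8.4405 \cdot 10^{-10} i$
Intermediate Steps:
$Y = 6843914$ ($Y = -3 + 6843917 = 6843914$)
$H{\left(u \right)} = 7 u^{3}$ ($H{\left(u \right)} = 7 u u^{2} = 7 u^{3}$)
$\frac{1}{Y + F{\left(\sqrt{H{\left(-8 \right)} - 392},-627 \right)}} = \frac{1}{6843914 + \sqrt{7 \left(-8\right)^{3} - 392} \left(-627\right)} = \frac{1}{6843914 + \sqrt{7 \left(-512\right) - 392} \left(-627\right)} = \frac{1}{6843914 + \sqrt{-3584 - 392} \left(-627\right)} = \frac{1}{6843914 + \sqrt{-3976} \left(-627\right)} = \frac{1}{6843914 + 2 i \sqrt{994} \left(-627\right)} = \frac{1}{6843914 - 1254 i \sqrt{994}}$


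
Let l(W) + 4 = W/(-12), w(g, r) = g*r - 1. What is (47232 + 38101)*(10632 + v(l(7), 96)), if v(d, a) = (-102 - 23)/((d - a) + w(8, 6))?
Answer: 583496472708/643 ≈ 9.0746e+8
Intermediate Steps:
w(g, r) = -1 + g*r
l(W) = -4 - W/12 (l(W) = -4 + W/(-12) = -4 + W*(-1/12) = -4 - W/12)
v(d, a) = -125/(47 + d - a) (v(d, a) = (-102 - 23)/((d - a) + (-1 + 8*6)) = -125/((d - a) + (-1 + 48)) = -125/((d - a) + 47) = -125/(47 + d - a))
(47232 + 38101)*(10632 + v(l(7), 96)) = (47232 + 38101)*(10632 + 125/(-47 + 96 - (-4 - 1/12*7))) = 85333*(10632 + 125/(-47 + 96 - (-4 - 7/12))) = 85333*(10632 + 125/(-47 + 96 - 1*(-55/12))) = 85333*(10632 + 125/(-47 + 96 + 55/12)) = 85333*(10632 + 125/(643/12)) = 85333*(10632 + 125*(12/643)) = 85333*(10632 + 1500/643) = 85333*(6837876/643) = 583496472708/643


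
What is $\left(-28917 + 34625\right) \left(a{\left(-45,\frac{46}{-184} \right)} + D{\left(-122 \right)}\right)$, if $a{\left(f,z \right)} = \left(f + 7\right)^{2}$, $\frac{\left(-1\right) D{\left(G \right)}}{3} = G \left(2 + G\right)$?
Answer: $-242453008$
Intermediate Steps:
$D{\left(G \right)} = - 3 G \left(2 + G\right)$
$a{\left(f,z \right)} = \left(7 + f\right)^{2}$
$\left(-28917 + 34625\right) \left(a{\left(-45,\frac{46}{-184} \right)} + D{\left(-122 \right)}\right) = \left(-28917 + 34625\right) \left(\left(7 - 45\right)^{2} - - 366 \left(2 - 122\right)\right) = 5708 \left(\left(-38\right)^{2} - \left(-366\right) \left(-120\right)\right) = 5708 \left(1444 - 43920\right) = 5708 \left(-42476\right) = -242453008$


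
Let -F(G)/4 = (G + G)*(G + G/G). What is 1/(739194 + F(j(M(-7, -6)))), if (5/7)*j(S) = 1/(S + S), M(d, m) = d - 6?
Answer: 4225/3123096372 ≈ 1.3528e-6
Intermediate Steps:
M(d, m) = -6 + d
j(S) = 7/(10*S) (j(S) = 7/(5*(S + S)) = 7/(5*((2*S))) = 7*(1/(2*S))/5 = 7/(10*S))
F(G) = -8*G*(1 + G) (F(G) = -4*(G + G)*(G + G/G) = -4*2*G*(G + 1) = -4*2*G*(1 + G) = -8*G*(1 + G))
1/(739194 + F(j(M(-7, -6)))) = 1/(739194 - 8*7/(10*(-6 - 7))*(1 + 7/(10*(-6 - 7)))) = 1/(739194 - 8*(7/10)/(-13)*(1 + (7/10)/(-13))) = 1/(739194 - 8*(7/10)*(-1/13)*(1 + (7/10)*(-1/13))) = 1/(739194 - 8*(-7/130)*(1 - 7/130)) = 1/(739194 - 8*(-7/130)*123/130) = 1/(739194 + 1722/4225) = 1/(3123096372/4225) = 4225/3123096372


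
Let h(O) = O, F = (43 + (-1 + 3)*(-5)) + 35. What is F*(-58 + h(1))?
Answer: -3876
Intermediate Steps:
F = 68 (F = (43 + 2*(-5)) + 35 = (43 - 10) + 35 = 33 + 35 = 68)
F*(-58 + h(1)) = 68*(-58 + 1) = 68*(-57) = -3876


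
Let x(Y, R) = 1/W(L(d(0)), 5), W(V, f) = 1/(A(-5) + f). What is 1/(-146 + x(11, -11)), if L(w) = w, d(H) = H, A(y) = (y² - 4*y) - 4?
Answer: -1/100 ≈ -0.010000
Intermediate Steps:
A(y) = -4 + y² - 4*y
W(V, f) = 1/(41 + f) (W(V, f) = 1/((-4 + (-5)² - 4*(-5)) + f) = 1/((-4 + 25 + 20) + f) = 1/(41 + f))
x(Y, R) = 46 (x(Y, R) = 1/(1/(41 + 5)) = 1/(1/46) = 46)
1/(-146 + x(11, -11)) = 1/(-146 + 46) = 1/(-100) = -1/100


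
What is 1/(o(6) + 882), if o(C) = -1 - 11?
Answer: 1/870 ≈ 0.0011494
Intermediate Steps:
o(C) = -12
1/(o(6) + 882) = 1/(-12 + 882) = 1/870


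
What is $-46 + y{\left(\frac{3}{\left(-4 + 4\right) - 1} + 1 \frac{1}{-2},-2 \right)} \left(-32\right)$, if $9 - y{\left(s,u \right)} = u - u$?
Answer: $-334$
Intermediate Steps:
$y{\left(s,u \right)} = 9$ ($y{\left(s,u \right)} = 9 - \left(u - u\right) = 9 - 0 = 9 + 0 = 9$)
$-46 + y{\left(\frac{3}{\left(-4 + 4\right) - 1} + 1 \frac{1}{-2},-2 \right)} \left(-32\right) = -46 + 9 \left(-32\right) = -46 - 288 = -334$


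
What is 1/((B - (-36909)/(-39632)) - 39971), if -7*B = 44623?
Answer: -277424/12857671803 ≈ -2.1577e-5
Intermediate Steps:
B = -44623/7 (B = -⅐*44623 = -44623/7 ≈ -6374.7)
1/((B - (-36909)/(-39632)) - 39971) = 1/((-44623/7 - (-36909)/(-39632)) - 39971) = 1/((-44623/7 - (-36909)*(-1)/39632) - 39971) = 1/((-44623/7 - 1*36909/39632) - 39971) = 1/((-44623/7 - 36909/39632) - 39971) = 1/(-1768757099/277424 - 39971) = 1/(-12857671803/277424) = -277424/12857671803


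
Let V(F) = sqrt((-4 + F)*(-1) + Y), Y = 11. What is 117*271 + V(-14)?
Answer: 31707 + sqrt(29) ≈ 31712.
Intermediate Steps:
V(F) = sqrt(15 - F) (V(F) = sqrt((-4 + F)*(-1) + 11) = sqrt((4 - F) + 11) = sqrt(15 - F))
117*271 + V(-14) = 117*271 + sqrt(15 - 1*(-14)) = 31707 + sqrt(15 + 14) = 31707 + sqrt(29)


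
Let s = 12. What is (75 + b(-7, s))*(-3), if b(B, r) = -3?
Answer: -216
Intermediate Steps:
(75 + b(-7, s))*(-3) = (75 - 3)*(-3) = 72*(-3) = -216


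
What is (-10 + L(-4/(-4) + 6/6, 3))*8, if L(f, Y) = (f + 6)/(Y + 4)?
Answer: -496/7 ≈ -70.857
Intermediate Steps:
L(f, Y) = (6 + f)/(4 + Y)
(-10 + L(-4/(-4) + 6/6, 3))*8 = (-10 + (6 + (-4/(-4) + 6/6))/(4 + 3))*8 = (-10 + (6 + (-4*(-¼) + 6*(⅙)))/7)*8 = (-10 + (6 + (1 + 1))/7)*8 = (-10 + (6 + 2)/7)*8 = (-10 + (⅐)*8)*8 = (-10 + 8/7)*8 = -62/7*8 = -496/7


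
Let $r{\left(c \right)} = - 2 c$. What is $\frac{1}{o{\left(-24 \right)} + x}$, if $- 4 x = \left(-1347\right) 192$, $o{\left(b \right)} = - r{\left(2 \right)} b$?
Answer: $\frac{1}{64560} \approx 1.5489 \cdot 10^{-5}$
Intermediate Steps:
$o{\left(b \right)} = 4 b$ ($o{\left(b \right)} = - \left(-2\right) 2 b = \left(-1\right) \left(-4\right) b = 4 b$)
$x = 64656$ ($x = - \frac{\left(-1347\right) 192}{4} = \left(- \frac{1}{4}\right) \left(-258624\right) = 64656$)
$\frac{1}{o{\left(-24 \right)} + x} = \frac{1}{4 \left(-24\right) + 64656} = \frac{1}{-96 + 64656} = \frac{1}{64560}$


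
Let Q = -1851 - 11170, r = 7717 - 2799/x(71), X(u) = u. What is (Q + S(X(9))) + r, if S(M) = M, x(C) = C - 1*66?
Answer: -29274/5 ≈ -5854.8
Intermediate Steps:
x(C) = -66 + C (x(C) = C - 66 = -66 + C)
r = 35786/5 (r = 7717 - 2799/(-66 + 71) = 7717 - 2799/5 = 35786/5 ≈ 7157.2)
Q = -13021
(Q + S(X(9))) + r = (-13021 + 9) + 35786/5 = -13012 + 35786/5 = -29274/5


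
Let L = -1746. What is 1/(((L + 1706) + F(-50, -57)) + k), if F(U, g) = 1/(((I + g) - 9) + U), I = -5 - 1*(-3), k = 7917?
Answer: 118/929485 ≈ 0.00012695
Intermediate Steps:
I = -2 (I = -5 + 3 = -2)
F(U, g) = 1/(-11 + U + g) (F(U, g) = 1/(((-2 + g) - 9) + U) = 1/((-11 + g) + U) = 1/(-11 + U + g))
1/(((L + 1706) + F(-50, -57)) + k) = 1/(((-1746 + 1706) + 1/(-11 - 50 - 57)) + 7917) = 1/((-40 + 1/(-118)) + 7917) = 1/((-40 - 1/118) + 7917) = 1/(-4721/118 + 7917) = 1/(929485/118) = 118/929485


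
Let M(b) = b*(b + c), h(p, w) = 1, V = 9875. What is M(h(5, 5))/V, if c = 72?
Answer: 73/9875 ≈ 0.0073924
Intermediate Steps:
M(b) = b*(72 + b) (M(b) = b*(b + 72) = b*(72 + b))
M(h(5, 5))/V = (1*(72 + 1))/9875 = (1*73)*(1/9875) = 73*(1/9875) = 73/9875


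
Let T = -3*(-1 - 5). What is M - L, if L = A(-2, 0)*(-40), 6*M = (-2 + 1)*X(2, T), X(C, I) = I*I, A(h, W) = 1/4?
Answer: -44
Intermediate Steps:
A(h, W) = 1/4
T = 18 (T = -3*(-6) = 18)
X(C, I) = I**2
M = -54 (M = ((-2 + 1)*18**2)/6 = (-1*324)/6 = (1/6)*(-324) = -54)
L = -10 (L = (1/4)*(-40) = -10)
M - L = -54 - 1*(-10) = -54 + 10 = -44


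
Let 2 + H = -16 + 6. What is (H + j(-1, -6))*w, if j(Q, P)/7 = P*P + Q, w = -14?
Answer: -3262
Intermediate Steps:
j(Q, P) = 7*Q + 7*P² (j(Q, P) = 7*(P*P + Q) = 7*(P² + Q) = 7*(Q + P²) = 7*Q + 7*P²)
H = -12 (H = -2 + (-16 + 6) = -2 - 10 = -12)
(H + j(-1, -6))*w = (-12 + (7*(-1) + 7*(-6)²))*(-14) = (-12 + (-7 + 7*36))*(-14) = (-12 + (-7 + 252))*(-14) = (-12 + 245)*(-14) = 233*(-14) = -3262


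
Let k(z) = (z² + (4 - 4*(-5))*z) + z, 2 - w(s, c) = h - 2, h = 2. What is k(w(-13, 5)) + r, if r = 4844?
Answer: 4898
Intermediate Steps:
w(s, c) = 2 (w(s, c) = 2 - (2 - 2) = 2 - 1*0 = 2 + 0 = 2)
k(z) = z² + 25*z (k(z) = (z² + (4 + 20)*z) + z = (z² + 24*z) + z = z² + 25*z)
k(w(-13, 5)) + r = 2*(25 + 2) + 4844 = 2*27 + 4844 = 54 + 4844 = 4898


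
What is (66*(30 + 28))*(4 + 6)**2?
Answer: 382800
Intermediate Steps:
(66*(30 + 28))*(4 + 6)**2 = (66*58)*10**2 = 3828*100 = 382800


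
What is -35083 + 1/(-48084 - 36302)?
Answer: -2960514039/84386 ≈ -35083.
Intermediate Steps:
-35083 + 1/(-48084 - 36302) = -35083 + 1/(-84386) = -35083 - 1/84386 = -2960514039/84386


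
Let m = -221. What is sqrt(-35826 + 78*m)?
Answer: 6*I*sqrt(1474) ≈ 230.36*I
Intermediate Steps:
sqrt(-35826 + 78*m) = sqrt(-35826 + 78*(-221)) = sqrt(-35826 - 17238) = sqrt(-53064) = 6*I*sqrt(1474)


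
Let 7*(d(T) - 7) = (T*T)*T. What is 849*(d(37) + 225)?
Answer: 44383173/7 ≈ 6.3405e+6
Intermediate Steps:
d(T) = 7 + T**3/7 (d(T) = 7 + ((T*T)*T)/7 = 7 + (T**2*T)/7 = 7 + T**3/7)
849*(d(37) + 225) = 849*((7 + (1/7)*37**3) + 225) = 849*((7 + (1/7)*50653) + 225) = 849*((7 + 50653/7) + 225) = 849*(50702/7 + 225) = 849*(52277/7) = 44383173/7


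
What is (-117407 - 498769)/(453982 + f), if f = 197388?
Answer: -308088/325685 ≈ -0.94597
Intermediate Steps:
(-117407 - 498769)/(453982 + f) = (-117407 - 498769)/(453982 + 197388) = -616176/651370 = -616176*1/651370 = -308088/325685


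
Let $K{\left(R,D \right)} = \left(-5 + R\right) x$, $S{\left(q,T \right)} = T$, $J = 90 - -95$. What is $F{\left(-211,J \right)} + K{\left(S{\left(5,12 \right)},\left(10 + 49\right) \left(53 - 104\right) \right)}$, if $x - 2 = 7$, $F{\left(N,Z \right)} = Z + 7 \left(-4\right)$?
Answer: $220$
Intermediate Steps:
$J = 185$ ($J = 90 + 95 = 185$)
$F{\left(N,Z \right)} = -28 + Z$ ($F{\left(N,Z \right)} = Z - 28 = -28 + Z$)
$x = 9$ ($x = 2 + 7 = 9$)
$K{\left(R,D \right)} = -45 + 9 R$ ($K{\left(R,D \right)} = \left(-5 + R\right) 9 = -45 + 9 R$)
$F{\left(-211,J \right)} + K{\left(S{\left(5,12 \right)},\left(10 + 49\right) \left(53 - 104\right) \right)} = \left(-28 + 185\right) + \left(-45 + 9 \cdot 12\right) = 157 + \left(-45 + 108\right) = 157 + 63 = 220$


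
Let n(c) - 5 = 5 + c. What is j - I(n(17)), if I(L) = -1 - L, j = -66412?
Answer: -66384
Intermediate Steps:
n(c) = 10 + c (n(c) = 5 + (5 + c) = 10 + c)
j - I(n(17)) = -66412 - (-1 - (10 + 17)) = -66412 - (-1 - 1*27) = -66412 - (-1 - 27) = -66412 - 1*(-28) = -66412 + 28 = -66384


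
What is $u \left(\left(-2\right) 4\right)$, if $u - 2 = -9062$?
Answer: $72480$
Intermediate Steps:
$u = -9060$ ($u = 2 - 9062 = -9060$)
$u \left(\left(-2\right) 4\right) = - 9060 \left(\left(-2\right) 4\right) = \left(-9060\right) \left(-8\right) = 72480$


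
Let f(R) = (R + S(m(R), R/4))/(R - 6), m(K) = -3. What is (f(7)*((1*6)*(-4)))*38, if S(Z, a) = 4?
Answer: -10032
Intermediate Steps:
f(R) = (4 + R)/(-6 + R) (f(R) = (R + 4)/(R - 6) = (4 + R)/(-6 + R))
(f(7)*((1*6)*(-4)))*38 = (((4 + 7)/(-6 + 7))*((1*6)*(-4)))*38 = ((11/1)*(6*(-4)))*38 = ((1*11)*(-24))*38 = (11*(-24))*38 = -264*38 = -10032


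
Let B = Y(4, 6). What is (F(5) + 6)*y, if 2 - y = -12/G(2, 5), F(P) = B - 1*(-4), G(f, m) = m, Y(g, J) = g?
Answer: 308/5 ≈ 61.600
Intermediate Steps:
B = 4
F(P) = 8 (F(P) = 4 - 1*(-4) = 4 + 4 = 8)
y = 22/5 (y = 2 - (-12)/5 = 2 - 1*(-12/5) = 2 + 12/5 = 22/5 ≈ 4.4000)
(F(5) + 6)*y = (8 + 6)*(22/5) = 14*(22/5) = 308/5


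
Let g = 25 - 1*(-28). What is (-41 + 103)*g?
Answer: 3286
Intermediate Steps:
g = 53 (g = 25 + 28 = 53)
(-41 + 103)*g = (-41 + 103)*53 = 62*53 = 3286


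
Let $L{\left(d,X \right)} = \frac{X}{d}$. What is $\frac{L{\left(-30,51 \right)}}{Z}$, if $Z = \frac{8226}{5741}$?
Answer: $- \frac{97597}{82260} \approx -1.1864$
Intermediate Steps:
$Z = \frac{8226}{5741}$ ($Z = 8226 \cdot \frac{1}{5741} = \frac{8226}{5741} \approx 1.4329$)
$\frac{L{\left(-30,51 \right)}}{Z} = \frac{51 \frac{1}{-30}}{\frac{8226}{5741}} = 51 \left(- \frac{1}{30}\right) \frac{5741}{8226} = \left(- \frac{17}{10}\right) \frac{5741}{8226} = - \frac{97597}{82260}$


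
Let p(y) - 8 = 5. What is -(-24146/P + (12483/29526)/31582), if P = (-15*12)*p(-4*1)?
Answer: -98754104989/9570293460 ≈ -10.319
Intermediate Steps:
p(y) = 13 (p(y) = 8 + 5 = 13)
P = -2340 (P = -15*12*13 = -180*13 = -2340)
-(-24146/P + (12483/29526)/31582) = -(-24146/(-2340) + (12483/29526)/31582) = -(-24146*(-1/2340) + (12483*(1/29526))*(1/31582)) = -(12073/1170 + (219/518)*(1/31582)) = -(12073/1170 + 219/16359476) = -1*98754104989/9570293460 = -98754104989/9570293460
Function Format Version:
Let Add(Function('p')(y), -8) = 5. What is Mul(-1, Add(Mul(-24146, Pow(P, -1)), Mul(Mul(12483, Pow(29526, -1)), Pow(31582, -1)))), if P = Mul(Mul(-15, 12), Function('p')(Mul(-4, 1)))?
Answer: Rational(-98754104989, 9570293460) ≈ -10.319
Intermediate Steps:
Function('p')(y) = 13 (Function('p')(y) = Add(8, 5) = 13)
P = -2340 (P = Mul(Mul(-15, 12), 13) = Mul(-180, 13) = -2340)
Mul(-1, Add(Mul(-24146, Pow(P, -1)), Mul(Mul(12483, Pow(29526, -1)), Pow(31582, -1)))) = Mul(-1, Add(Mul(-24146, Pow(-2340, -1)), Mul(Mul(12483, Pow(29526, -1)), Pow(31582, -1)))) = Mul(-1, Add(Mul(-24146, Rational(-1, 2340)), Mul(Mul(12483, Rational(1, 29526)), Rational(1, 31582)))) = Mul(-1, Add(Rational(12073, 1170), Mul(Rational(219, 518), Rational(1, 31582)))) = Mul(-1, Add(Rational(12073, 1170), Rational(219, 16359476))) = Mul(-1, Rational(98754104989, 9570293460)) = Rational(-98754104989, 9570293460)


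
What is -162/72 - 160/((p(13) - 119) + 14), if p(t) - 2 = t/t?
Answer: -139/204 ≈ -0.68137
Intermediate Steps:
p(t) = 3 (p(t) = 2 + t/t = 2 + 1 = 3)
-162/72 - 160/((p(13) - 119) + 14) = -162/72 - 160/((3 - 119) + 14) = -162*1/72 - 160/(-116 + 14) = -9/4 - 160/(-102) = -9/4 - 160*(-1/102) = -9/4 + 80/51 = -139/204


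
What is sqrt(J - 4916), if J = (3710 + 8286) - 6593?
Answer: sqrt(487) ≈ 22.068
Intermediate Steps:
J = 5403 (J = 11996 - 6593 = 5403)
sqrt(J - 4916) = sqrt(5403 - 4916) = sqrt(487)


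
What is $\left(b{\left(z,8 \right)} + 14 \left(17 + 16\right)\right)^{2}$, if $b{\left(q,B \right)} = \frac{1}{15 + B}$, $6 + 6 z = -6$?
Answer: $\frac{112933129}{529} \approx 2.1348 \cdot 10^{5}$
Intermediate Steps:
$z = -2$ ($z = -1 + \frac{1}{6} \left(-6\right) = -1 - 1 = -2$)
$\left(b{\left(z,8 \right)} + 14 \left(17 + 16\right)\right)^{2} = \left(\frac{1}{15 + 8} + 14 \left(17 + 16\right)\right)^{2} = \left(\frac{1}{23} + 14 \cdot 33\right)^{2} = \left(\frac{1}{23} + 462\right)^{2} = \left(\frac{10627}{23}\right)^{2} = \frac{112933129}{529}$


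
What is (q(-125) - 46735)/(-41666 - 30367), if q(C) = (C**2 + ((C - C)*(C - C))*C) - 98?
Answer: 31208/72033 ≈ 0.43325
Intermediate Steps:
q(C) = -98 + C**2 (q(C) = (C**2 + (0*0)*C) - 98 = (C**2 + 0*C) - 98 = (C**2 + 0) - 98 = C**2 - 98 = -98 + C**2)
(q(-125) - 46735)/(-41666 - 30367) = ((-98 + (-125)**2) - 46735)/(-41666 - 30367) = ((-98 + 15625) - 46735)/(-72033) = (15527 - 46735)*(-1/72033) = -31208*(-1/72033) = 31208/72033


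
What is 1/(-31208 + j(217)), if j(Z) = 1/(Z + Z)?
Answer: -434/13544271 ≈ -3.2043e-5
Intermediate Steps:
j(Z) = 1/(2*Z)
1/(-31208 + j(217)) = 1/(-31208 + (½)/217) = 1/(-31208 + (½)*(1/217)) = 1/(-31208 + 1/434) = 1/(-13544271/434) = -434/13544271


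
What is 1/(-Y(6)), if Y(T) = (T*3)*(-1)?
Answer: 1/18 ≈ 0.055556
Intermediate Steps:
Y(T) = -3*T (Y(T) = (3*T)*(-1) = -3*T)
1/(-Y(6)) = 1/(-(-3)*6) = 1/(-1*(-18)) = 1/18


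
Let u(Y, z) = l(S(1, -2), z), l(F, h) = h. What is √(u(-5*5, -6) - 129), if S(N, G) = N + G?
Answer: 3*I*√15 ≈ 11.619*I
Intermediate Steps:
S(N, G) = G + N
u(Y, z) = z
√(u(-5*5, -6) - 129) = √(-6 - 129) = √(-135) = 3*I*√15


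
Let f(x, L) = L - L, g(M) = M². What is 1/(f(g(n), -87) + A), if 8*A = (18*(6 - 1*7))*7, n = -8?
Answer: -4/63 ≈ -0.063492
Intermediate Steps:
f(x, L) = 0
A = -63/4 (A = ((18*(6 - 1*7))*7)/8 = ((18*(6 - 7))*7)/8 = ((18*(-1))*7)/8 = (-18*7)/8 = (⅛)*(-126) = -63/4 ≈ -15.750)
1/(f(g(n), -87) + A) = 1/(0 - 63/4) = 1/(-63/4) = -4/63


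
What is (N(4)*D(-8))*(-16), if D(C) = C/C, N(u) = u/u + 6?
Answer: -112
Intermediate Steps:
N(u) = 7 (N(u) = 1 + 6 = 7)
D(C) = 1
(N(4)*D(-8))*(-16) = (7*1)*(-16) = 7*(-16) = -112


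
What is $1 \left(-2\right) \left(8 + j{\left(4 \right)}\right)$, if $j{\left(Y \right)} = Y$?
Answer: $-24$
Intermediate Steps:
$1 \left(-2\right) \left(8 + j{\left(4 \right)}\right) = 1 \left(-2\right) \left(8 + 4\right) = \left(-2\right) 12 = -24$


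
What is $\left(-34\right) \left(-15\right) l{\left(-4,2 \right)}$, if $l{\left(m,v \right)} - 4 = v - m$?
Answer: $5100$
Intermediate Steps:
$l{\left(m,v \right)} = 4 + v - m$ ($l{\left(m,v \right)} = 4 - \left(m - v\right) = 4 + v - m$)
$\left(-34\right) \left(-15\right) l{\left(-4,2 \right)} = \left(-34\right) \left(-15\right) \left(4 + 2 - -4\right) = 510 \left(4 + 2 + 4\right) = 510 \cdot 10 = 5100$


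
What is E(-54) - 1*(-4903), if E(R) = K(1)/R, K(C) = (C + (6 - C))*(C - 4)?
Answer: 14710/3 ≈ 4903.3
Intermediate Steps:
K(C) = -24 + 6*C (K(C) = 6*(-4 + C) = -24 + 6*C)
E(R) = -18/R (E(R) = (-24 + 6*1)/R = (-24 + 6)/R = -18/R)
E(-54) - 1*(-4903) = -18/(-54) - 1*(-4903) = -18*(-1/54) + 4903 = ⅓ + 4903 = 14710/3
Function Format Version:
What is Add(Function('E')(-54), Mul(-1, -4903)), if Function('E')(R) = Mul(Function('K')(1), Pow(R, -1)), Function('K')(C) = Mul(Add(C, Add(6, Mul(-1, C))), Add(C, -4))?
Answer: Rational(14710, 3) ≈ 4903.3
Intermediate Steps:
Function('K')(C) = Add(-24, Mul(6, C)) (Function('K')(C) = Mul(6, Add(-4, C)) = Add(-24, Mul(6, C)))
Function('E')(R) = Mul(-18, Pow(R, -1)) (Function('E')(R) = Mul(Add(-24, Mul(6, 1)), Pow(R, -1)) = Mul(Add(-24, 6), Pow(R, -1)) = Mul(-18, Pow(R, -1)))
Add(Function('E')(-54), Mul(-1, -4903)) = Add(Mul(-18, Pow(-54, -1)), Mul(-1, -4903)) = Add(Mul(-18, Rational(-1, 54)), 4903) = Add(Rational(1, 3), 4903) = Rational(14710, 3)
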